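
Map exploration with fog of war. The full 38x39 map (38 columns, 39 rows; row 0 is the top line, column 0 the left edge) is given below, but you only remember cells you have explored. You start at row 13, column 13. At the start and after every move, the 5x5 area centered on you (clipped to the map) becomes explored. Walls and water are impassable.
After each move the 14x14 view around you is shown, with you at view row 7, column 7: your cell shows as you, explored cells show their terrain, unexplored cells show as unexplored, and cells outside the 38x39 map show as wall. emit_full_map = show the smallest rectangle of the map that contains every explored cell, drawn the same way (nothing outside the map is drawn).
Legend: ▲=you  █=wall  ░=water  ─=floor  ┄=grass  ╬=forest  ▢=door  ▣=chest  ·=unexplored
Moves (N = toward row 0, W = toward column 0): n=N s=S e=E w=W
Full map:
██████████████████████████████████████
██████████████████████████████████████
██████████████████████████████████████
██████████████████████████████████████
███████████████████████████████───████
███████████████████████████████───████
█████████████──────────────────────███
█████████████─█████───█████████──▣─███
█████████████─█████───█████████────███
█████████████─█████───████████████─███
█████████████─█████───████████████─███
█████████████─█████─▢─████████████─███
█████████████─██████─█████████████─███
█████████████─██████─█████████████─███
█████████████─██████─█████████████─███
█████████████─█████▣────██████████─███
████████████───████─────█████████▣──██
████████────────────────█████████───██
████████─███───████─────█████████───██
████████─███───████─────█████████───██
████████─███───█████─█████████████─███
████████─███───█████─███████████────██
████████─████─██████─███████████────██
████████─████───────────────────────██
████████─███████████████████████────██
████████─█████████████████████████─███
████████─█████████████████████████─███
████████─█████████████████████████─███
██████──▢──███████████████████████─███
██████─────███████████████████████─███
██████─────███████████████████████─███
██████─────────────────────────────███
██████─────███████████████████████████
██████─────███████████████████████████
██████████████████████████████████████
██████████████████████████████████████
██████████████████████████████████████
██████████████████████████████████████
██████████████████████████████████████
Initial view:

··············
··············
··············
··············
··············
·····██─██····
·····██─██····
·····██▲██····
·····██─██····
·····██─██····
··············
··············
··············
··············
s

··············
··············
··············
··············
·····██─██····
·····██─██····
·····██─██····
·····██▲██····
·····██─██····
·····█───█····
··············
··············
··············
··············

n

··············
··············
··············
··············
··············
·····██─██····
·····██─██····
·····██▲██····
·····██─██····
·····██─██····
·····█───█····
··············
··············
··············

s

··············
··············
··············
··············
·····██─██····
·····██─██····
·····██─██····
·····██▲██····
·····██─██····
·····█───█····
··············
··············
··············
··············

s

··············
··············
··············
·····██─██····
·····██─██····
·····██─██····
·····██─██····
·····██▲██····
·····█───█····
·····─────····
··············
··············
··············
··············

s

··············
··············
·····██─██····
·····██─██····
·····██─██····
·····██─██····
·····██─██····
·····█─▲─█····
·····─────····
·····█───█····
··············
··············
··············
··············

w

··············
··············
······██─██···
······██─██···
······██─██···
·····███─██···
·····███─██···
·····██▲──█···
·····──────···
·····██───█···
··············
··············
··············
··············

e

··············
··············
·····██─██····
·····██─██····
·····██─██····
····███─██····
····███─██····
····██─▲─█····
····──────····
····██───█····
··············
··············
··············
··············

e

··············
··············
····██─██·····
····██─██·····
····██─██·····
···███─███····
···███─███····
···██──▲██····
···───────····
···██───██····
··············
··············
··············
··············

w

··············
··············
·····██─██····
·····██─██····
·····██─██····
····███─███···
····███─███···
····██─▲─██···
····───────···
····██───██···
··············
··············
··············
··············

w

··············
··············
······██─██···
······██─██···
······██─██···
·····███─███··
·····███─███··
·····██▲──██··
·····───────··
·····██───██··
··············
··············
··············
··············

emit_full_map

·██─██·
·██─██·
·██─██·
███─███
███─███
██▲──██
───────
██───██

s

··············
······██─██···
······██─██···
······██─██···
·····███─███··
·····███─███··
·····██───██··
·····──▲────··
·····██───██··
·····██───····
··············
··············
··············
··············

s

······██─██···
······██─██···
······██─██···
·····███─███··
·····███─███··
·····██───██··
·····───────··
·····██▲──██··
·····██───····
·····██───····
··············
··············
··············
··············

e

·····██─██····
·····██─██····
·····██─██····
····███─███···
····███─███···
····██───██···
····───────···
····██─▲─██···
····██───█····
····██───█····
··············
··············
··············
··············

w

······██─██···
······██─██···
······██─██···
·····███─███··
·····███─███··
·····██───██··
·····───────··
·····██▲──██··
·····██───█···
·····██───█···
··············
··············
··············
··············

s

······██─██···
······██─██···
·····███─███··
·····███─███··
·····██───██··
·····───────··
·····██───██··
·····██▲──█···
·····██───█···
·····██───····
··············
··············
··············
··············

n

······██─██···
······██─██···
······██─██···
·····███─███··
·····███─███··
·····██───██··
·····───────··
·····██▲──██··
·····██───█···
·····██───█···
·····██───····
··············
··············
··············

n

··············
······██─██···
······██─██···
······██─██···
·····███─███··
·····███─███··
·····██───██··
·····──▲────··
·····██───██··
·····██───█···
·····██───█···
·····██───····
··············
··············

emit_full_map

·██─██·
·██─██·
·██─██·
███─███
███─███
██───██
──▲────
██───██
██───█·
██───█·
██───··


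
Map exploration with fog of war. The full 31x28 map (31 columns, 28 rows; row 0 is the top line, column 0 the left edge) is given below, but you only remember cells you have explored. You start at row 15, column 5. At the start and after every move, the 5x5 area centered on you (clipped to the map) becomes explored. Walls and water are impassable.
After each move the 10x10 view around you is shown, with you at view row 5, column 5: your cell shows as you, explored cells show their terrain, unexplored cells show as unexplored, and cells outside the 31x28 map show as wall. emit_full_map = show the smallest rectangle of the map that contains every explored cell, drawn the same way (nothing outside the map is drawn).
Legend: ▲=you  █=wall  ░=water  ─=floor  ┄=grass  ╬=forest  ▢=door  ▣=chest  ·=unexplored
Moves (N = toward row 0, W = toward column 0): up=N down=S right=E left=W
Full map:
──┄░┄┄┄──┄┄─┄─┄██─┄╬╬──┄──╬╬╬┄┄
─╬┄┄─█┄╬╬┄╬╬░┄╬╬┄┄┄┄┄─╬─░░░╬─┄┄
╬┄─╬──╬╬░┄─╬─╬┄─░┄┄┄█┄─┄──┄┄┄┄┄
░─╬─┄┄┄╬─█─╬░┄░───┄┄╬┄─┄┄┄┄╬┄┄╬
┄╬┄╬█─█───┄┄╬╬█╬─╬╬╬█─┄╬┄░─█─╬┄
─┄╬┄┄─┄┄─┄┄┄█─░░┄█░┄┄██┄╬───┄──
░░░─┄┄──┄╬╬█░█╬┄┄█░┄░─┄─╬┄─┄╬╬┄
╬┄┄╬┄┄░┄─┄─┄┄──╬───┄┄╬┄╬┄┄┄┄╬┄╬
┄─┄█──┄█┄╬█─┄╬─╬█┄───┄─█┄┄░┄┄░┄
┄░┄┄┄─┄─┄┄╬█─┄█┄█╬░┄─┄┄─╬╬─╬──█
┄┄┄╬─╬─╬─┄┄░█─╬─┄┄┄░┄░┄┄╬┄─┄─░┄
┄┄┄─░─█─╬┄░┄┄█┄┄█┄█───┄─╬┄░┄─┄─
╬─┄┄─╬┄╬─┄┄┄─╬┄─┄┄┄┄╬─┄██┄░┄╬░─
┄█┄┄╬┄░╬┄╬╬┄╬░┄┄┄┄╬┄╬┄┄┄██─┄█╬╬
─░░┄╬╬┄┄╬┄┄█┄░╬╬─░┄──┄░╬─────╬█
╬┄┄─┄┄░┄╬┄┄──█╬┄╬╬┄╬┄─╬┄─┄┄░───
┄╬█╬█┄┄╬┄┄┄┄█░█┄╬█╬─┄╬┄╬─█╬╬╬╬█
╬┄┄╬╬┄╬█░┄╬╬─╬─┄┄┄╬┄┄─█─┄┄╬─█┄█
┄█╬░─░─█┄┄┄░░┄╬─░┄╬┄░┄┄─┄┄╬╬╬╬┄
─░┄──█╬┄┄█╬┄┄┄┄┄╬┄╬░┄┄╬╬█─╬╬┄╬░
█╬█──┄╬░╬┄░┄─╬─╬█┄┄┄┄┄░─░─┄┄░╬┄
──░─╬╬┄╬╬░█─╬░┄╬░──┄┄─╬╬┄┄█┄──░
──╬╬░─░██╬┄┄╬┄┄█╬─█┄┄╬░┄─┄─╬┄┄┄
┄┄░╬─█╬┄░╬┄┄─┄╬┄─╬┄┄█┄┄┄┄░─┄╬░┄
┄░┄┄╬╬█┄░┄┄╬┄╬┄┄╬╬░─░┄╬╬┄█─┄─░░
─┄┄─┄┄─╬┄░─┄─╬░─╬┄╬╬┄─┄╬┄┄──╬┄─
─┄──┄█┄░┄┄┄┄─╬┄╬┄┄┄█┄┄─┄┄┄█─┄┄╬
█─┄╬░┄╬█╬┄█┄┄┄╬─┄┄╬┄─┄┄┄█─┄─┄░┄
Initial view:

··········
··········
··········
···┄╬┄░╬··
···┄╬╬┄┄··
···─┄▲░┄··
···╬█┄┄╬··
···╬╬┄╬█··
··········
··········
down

··········
··········
···┄╬┄░╬··
···┄╬╬┄┄··
···─┄┄░┄··
···╬█▲┄╬··
···╬╬┄╬█··
···░─░─█··
··········
··········

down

··········
···┄╬┄░╬··
···┄╬╬┄┄··
···─┄┄░┄··
···╬█┄┄╬··
···╬╬▲╬█··
···░─░─█··
···──█╬┄··
··········
··········

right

··········
··┄╬┄░╬···
··┄╬╬┄┄···
··─┄┄░┄╬··
··╬█┄┄╬┄··
··╬╬┄▲█░··
··░─░─█┄··
··──█╬┄┄··
··········
··········

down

··┄╬┄░╬···
··┄╬╬┄┄···
··─┄┄░┄╬··
··╬█┄┄╬┄··
··╬╬┄╬█░··
··░─░▲█┄··
··──█╬┄┄··
···─┄╬░╬··
··········
··········

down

··┄╬╬┄┄···
··─┄┄░┄╬··
··╬█┄┄╬┄··
··╬╬┄╬█░··
··░─░─█┄··
··──█▲┄┄··
···─┄╬░╬··
···╬╬┄╬╬··
··········
··········

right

·┄╬╬┄┄····
·─┄┄░┄╬···
·╬█┄┄╬┄···
·╬╬┄╬█░┄··
·░─░─█┄┄··
·──█╬▲┄█··
··─┄╬░╬┄··
··╬╬┄╬╬░··
··········
··········

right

┄╬╬┄┄·····
─┄┄░┄╬····
╬█┄┄╬┄····
╬╬┄╬█░┄╬··
░─░─█┄┄┄··
──█╬┄▲█╬··
·─┄╬░╬┄░··
·╬╬┄╬╬░█··
··········
··········

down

─┄┄░┄╬····
╬█┄┄╬┄····
╬╬┄╬█░┄╬··
░─░─█┄┄┄··
──█╬┄┄█╬··
·─┄╬░▲┄░··
·╬╬┄╬╬░█··
···░██╬┄··
··········
··········

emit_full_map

┄╬┄░╬···
┄╬╬┄┄···
─┄┄░┄╬··
╬█┄┄╬┄··
╬╬┄╬█░┄╬
░─░─█┄┄┄
──█╬┄┄█╬
·─┄╬░▲┄░
·╬╬┄╬╬░█
···░██╬┄

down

╬█┄┄╬┄····
╬╬┄╬█░┄╬··
░─░─█┄┄┄··
──█╬┄┄█╬··
·─┄╬░╬┄░··
·╬╬┄╬▲░█··
···░██╬┄··
···╬┄░╬┄··
··········
··········

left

·╬█┄┄╬┄···
·╬╬┄╬█░┄╬·
·░─░─█┄┄┄·
·──█╬┄┄█╬·
··─┄╬░╬┄░·
··╬╬┄▲╬░█·
···─░██╬┄·
···█╬┄░╬┄·
··········
··········

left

··╬█┄┄╬┄··
··╬╬┄╬█░┄╬
··░─░─█┄┄┄
··──█╬┄┄█╬
···─┄╬░╬┄░
···╬╬▲╬╬░█
···░─░██╬┄
···─█╬┄░╬┄
··········
··········

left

···╬█┄┄╬┄·
···╬╬┄╬█░┄
···░─░─█┄┄
···──█╬┄┄█
···──┄╬░╬┄
···─╬▲┄╬╬░
···╬░─░██╬
···╬─█╬┄░╬
··········
··········

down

···╬╬┄╬█░┄
···░─░─█┄┄
···──█╬┄┄█
···──┄╬░╬┄
···─╬╬┄╬╬░
···╬░▲░██╬
···╬─█╬┄░╬
···┄╬╬█┄··
··········
··········

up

···╬█┄┄╬┄·
···╬╬┄╬█░┄
···░─░─█┄┄
···──█╬┄┄█
···──┄╬░╬┄
···─╬▲┄╬╬░
···╬░─░██╬
···╬─█╬┄░╬
···┄╬╬█┄··
··········

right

··╬█┄┄╬┄··
··╬╬┄╬█░┄╬
··░─░─█┄┄┄
··──█╬┄┄█╬
··──┄╬░╬┄░
··─╬╬▲╬╬░█
··╬░─░██╬┄
··╬─█╬┄░╬┄
··┄╬╬█┄···
··········

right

·╬█┄┄╬┄···
·╬╬┄╬█░┄╬·
·░─░─█┄┄┄·
·──█╬┄┄█╬·
·──┄╬░╬┄░·
·─╬╬┄▲╬░█·
·╬░─░██╬┄·
·╬─█╬┄░╬┄·
·┄╬╬█┄····
··········

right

╬█┄┄╬┄····
╬╬┄╬█░┄╬··
░─░─█┄┄┄··
──█╬┄┄█╬··
──┄╬░╬┄░··
─╬╬┄╬▲░█··
╬░─░██╬┄··
╬─█╬┄░╬┄··
┄╬╬█┄·····
··········

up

─┄┄░┄╬····
╬█┄┄╬┄····
╬╬┄╬█░┄╬··
░─░─█┄┄┄··
──█╬┄┄█╬··
──┄╬░▲┄░··
─╬╬┄╬╬░█··
╬░─░██╬┄··
╬─█╬┄░╬┄··
┄╬╬█┄·····

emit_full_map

┄╬┄░╬···
┄╬╬┄┄···
─┄┄░┄╬··
╬█┄┄╬┄··
╬╬┄╬█░┄╬
░─░─█┄┄┄
──█╬┄┄█╬
──┄╬░▲┄░
─╬╬┄╬╬░█
╬░─░██╬┄
╬─█╬┄░╬┄
┄╬╬█┄···

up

┄╬╬┄┄·····
─┄┄░┄╬····
╬█┄┄╬┄····
╬╬┄╬█░┄╬··
░─░─█┄┄┄··
──█╬┄▲█╬··
──┄╬░╬┄░··
─╬╬┄╬╬░█··
╬░─░██╬┄··
╬─█╬┄░╬┄··

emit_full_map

┄╬┄░╬···
┄╬╬┄┄···
─┄┄░┄╬··
╬█┄┄╬┄··
╬╬┄╬█░┄╬
░─░─█┄┄┄
──█╬┄▲█╬
──┄╬░╬┄░
─╬╬┄╬╬░█
╬░─░██╬┄
╬─█╬┄░╬┄
┄╬╬█┄···


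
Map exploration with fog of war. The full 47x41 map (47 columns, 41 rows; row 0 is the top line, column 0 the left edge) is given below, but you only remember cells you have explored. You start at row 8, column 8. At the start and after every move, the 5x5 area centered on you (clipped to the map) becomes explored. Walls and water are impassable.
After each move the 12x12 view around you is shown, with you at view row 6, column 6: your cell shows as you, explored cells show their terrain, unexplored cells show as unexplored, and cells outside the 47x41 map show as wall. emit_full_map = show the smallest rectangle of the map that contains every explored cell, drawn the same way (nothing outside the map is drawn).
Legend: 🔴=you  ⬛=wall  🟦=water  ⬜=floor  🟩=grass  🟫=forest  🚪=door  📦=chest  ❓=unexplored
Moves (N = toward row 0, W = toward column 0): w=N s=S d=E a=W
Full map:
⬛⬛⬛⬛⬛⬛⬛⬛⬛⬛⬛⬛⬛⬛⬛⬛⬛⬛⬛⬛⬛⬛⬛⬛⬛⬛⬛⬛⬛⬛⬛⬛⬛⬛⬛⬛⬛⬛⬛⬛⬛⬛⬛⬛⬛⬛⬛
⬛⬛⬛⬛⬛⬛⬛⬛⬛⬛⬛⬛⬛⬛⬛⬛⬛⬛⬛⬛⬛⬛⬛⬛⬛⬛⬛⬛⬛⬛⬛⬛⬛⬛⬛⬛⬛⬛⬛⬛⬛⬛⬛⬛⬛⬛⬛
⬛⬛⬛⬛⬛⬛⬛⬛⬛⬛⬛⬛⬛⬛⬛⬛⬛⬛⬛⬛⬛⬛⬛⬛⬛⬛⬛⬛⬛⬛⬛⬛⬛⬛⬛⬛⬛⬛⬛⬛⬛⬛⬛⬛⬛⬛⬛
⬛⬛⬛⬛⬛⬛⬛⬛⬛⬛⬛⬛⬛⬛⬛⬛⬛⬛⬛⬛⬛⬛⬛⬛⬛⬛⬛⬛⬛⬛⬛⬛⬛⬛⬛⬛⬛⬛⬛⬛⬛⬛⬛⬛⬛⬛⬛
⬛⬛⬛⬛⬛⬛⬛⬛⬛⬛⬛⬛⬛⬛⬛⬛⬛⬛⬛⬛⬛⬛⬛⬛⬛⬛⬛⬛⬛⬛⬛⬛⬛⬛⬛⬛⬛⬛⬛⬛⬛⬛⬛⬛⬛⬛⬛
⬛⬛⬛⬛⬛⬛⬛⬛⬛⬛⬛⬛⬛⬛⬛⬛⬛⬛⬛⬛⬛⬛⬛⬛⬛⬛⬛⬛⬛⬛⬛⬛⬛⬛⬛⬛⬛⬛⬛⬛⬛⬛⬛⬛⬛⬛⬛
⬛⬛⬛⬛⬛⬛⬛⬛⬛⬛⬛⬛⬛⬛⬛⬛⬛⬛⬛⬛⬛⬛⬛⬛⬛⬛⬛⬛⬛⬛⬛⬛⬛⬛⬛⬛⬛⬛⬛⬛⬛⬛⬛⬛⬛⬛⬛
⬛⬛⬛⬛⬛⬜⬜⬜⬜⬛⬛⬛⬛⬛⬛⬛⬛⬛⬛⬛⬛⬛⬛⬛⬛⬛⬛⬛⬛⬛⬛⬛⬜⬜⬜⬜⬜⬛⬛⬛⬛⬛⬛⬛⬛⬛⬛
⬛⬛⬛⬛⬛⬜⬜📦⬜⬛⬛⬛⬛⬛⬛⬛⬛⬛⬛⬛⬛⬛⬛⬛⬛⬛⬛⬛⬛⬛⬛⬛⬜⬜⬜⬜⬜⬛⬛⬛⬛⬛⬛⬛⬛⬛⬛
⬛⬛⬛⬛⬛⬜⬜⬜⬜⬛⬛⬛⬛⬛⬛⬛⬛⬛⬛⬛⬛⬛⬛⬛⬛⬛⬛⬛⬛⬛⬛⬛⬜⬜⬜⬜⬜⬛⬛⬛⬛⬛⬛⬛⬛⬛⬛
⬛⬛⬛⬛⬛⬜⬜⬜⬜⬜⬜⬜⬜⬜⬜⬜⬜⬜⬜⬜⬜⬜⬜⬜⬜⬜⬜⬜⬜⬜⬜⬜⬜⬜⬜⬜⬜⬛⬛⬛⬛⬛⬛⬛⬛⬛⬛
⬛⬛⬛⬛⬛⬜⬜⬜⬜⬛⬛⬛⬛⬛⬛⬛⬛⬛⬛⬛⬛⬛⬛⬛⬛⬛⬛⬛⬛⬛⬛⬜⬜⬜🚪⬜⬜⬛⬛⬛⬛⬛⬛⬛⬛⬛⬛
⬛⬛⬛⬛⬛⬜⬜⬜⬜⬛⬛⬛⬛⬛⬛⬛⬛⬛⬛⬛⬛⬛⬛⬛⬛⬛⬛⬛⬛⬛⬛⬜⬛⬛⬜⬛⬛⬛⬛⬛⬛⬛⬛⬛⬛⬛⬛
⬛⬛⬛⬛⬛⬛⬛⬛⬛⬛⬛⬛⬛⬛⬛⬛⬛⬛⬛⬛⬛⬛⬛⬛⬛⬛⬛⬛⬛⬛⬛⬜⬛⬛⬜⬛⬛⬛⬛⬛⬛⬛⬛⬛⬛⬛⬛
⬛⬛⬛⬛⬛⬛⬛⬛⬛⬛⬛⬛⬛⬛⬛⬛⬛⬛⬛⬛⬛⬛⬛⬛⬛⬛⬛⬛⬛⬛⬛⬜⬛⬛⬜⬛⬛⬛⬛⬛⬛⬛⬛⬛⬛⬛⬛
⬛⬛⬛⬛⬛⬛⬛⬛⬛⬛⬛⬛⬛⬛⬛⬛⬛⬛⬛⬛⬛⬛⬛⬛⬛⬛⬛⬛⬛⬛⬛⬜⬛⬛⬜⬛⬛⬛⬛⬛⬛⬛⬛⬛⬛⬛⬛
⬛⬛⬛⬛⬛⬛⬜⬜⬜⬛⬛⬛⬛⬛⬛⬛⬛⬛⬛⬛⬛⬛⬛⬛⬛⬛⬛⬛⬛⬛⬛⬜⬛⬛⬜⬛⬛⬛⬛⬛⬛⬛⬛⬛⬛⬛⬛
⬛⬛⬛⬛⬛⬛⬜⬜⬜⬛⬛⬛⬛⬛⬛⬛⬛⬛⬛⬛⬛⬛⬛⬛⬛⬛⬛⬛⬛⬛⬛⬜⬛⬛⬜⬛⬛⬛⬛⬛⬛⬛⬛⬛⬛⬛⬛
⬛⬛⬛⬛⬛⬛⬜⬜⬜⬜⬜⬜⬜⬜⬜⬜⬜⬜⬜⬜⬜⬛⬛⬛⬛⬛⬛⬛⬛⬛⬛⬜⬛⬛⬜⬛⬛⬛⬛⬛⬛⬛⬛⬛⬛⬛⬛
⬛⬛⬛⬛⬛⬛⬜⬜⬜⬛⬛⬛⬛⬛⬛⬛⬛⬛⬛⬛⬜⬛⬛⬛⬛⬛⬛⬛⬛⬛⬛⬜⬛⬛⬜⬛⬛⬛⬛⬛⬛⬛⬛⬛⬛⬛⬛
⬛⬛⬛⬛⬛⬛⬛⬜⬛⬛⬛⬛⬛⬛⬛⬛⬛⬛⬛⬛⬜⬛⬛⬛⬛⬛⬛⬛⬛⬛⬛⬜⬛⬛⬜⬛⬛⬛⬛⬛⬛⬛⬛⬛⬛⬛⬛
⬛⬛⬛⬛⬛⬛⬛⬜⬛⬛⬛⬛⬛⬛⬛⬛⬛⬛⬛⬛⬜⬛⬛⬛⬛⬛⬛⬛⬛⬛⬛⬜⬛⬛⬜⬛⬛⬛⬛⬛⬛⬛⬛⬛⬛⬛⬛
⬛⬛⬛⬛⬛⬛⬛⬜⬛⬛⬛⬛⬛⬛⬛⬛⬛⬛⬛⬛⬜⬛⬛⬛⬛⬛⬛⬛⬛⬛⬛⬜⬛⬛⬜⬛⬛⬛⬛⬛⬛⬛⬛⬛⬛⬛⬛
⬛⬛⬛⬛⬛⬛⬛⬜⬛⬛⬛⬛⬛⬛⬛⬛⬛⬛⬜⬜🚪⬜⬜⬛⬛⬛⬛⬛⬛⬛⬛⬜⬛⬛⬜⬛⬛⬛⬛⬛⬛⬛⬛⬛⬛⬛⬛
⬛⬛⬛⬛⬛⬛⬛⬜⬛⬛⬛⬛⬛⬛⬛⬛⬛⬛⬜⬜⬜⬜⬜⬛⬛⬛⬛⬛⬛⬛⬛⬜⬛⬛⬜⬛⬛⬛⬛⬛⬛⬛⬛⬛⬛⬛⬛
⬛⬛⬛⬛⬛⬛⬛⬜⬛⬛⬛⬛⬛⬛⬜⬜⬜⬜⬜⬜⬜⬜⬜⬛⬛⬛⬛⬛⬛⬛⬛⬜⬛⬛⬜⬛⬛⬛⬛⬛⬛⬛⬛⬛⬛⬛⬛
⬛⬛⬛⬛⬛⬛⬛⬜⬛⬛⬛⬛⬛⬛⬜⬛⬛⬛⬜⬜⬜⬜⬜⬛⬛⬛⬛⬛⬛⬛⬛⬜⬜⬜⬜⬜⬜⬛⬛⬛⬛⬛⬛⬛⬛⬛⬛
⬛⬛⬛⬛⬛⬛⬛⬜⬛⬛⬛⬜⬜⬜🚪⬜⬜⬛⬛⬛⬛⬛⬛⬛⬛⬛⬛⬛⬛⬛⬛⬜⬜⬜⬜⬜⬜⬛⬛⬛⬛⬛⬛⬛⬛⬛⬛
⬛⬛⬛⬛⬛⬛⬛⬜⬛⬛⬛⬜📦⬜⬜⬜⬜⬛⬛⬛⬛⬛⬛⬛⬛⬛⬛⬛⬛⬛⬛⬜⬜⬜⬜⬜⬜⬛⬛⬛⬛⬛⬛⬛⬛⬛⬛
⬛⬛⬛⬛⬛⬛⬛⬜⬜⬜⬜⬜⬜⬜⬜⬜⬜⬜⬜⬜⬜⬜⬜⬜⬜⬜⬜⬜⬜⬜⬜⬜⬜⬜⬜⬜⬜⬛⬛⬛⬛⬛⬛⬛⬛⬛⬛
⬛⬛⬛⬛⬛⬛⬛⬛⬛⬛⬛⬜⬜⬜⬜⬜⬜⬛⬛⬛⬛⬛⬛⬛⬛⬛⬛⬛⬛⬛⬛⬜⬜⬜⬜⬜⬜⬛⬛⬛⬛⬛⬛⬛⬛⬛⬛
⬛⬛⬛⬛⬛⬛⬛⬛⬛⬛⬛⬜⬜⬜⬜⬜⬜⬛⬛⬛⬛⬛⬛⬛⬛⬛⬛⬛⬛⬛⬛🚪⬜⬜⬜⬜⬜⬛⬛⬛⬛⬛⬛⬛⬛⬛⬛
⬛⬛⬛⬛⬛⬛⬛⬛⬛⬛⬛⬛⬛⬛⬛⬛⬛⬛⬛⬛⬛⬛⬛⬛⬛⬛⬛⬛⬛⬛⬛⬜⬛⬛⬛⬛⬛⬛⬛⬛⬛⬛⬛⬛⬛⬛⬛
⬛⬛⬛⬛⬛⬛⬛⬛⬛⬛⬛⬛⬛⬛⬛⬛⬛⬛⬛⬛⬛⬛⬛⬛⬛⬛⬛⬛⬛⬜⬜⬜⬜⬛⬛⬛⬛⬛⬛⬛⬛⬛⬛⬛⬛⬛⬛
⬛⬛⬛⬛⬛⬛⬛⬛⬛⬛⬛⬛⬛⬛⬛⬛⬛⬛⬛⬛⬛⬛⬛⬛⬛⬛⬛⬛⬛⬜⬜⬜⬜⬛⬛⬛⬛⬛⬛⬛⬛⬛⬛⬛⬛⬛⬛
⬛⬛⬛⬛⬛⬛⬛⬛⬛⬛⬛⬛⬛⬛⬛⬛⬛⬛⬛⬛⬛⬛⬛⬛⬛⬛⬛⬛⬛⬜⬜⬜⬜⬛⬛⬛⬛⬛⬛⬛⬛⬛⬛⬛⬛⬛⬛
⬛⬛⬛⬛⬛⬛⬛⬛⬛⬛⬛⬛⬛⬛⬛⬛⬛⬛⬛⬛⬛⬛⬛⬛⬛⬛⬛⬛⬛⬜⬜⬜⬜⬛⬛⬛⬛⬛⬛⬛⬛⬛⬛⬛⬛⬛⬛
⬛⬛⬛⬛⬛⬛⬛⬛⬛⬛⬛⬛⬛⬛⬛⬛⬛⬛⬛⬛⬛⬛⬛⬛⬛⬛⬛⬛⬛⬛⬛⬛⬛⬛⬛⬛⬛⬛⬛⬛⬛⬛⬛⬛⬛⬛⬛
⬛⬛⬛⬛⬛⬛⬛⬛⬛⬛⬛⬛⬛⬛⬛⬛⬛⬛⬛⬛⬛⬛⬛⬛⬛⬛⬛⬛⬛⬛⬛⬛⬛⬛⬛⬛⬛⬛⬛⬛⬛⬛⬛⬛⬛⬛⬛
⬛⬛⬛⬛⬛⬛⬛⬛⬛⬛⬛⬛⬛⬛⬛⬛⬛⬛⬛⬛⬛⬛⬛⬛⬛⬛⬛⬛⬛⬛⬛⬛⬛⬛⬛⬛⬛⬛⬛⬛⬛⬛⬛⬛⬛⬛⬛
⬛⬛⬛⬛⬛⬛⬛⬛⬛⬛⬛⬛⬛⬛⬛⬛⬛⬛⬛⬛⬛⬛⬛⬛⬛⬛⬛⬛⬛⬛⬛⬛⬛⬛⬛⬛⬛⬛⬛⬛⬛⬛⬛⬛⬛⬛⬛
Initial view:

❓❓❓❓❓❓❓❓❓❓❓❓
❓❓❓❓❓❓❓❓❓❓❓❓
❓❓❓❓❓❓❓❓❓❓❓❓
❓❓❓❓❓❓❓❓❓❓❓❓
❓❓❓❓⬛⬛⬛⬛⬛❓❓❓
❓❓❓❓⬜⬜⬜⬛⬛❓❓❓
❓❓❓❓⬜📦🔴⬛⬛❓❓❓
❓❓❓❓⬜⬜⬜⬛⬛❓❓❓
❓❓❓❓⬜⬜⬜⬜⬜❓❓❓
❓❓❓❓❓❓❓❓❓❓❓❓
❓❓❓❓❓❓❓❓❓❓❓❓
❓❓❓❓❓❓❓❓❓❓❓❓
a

❓❓❓❓❓❓❓❓❓❓❓❓
❓❓❓❓❓❓❓❓❓❓❓❓
❓❓❓❓❓❓❓❓❓❓❓❓
❓❓❓❓❓❓❓❓❓❓❓❓
❓❓❓❓⬛⬛⬛⬛⬛⬛❓❓
❓❓❓❓⬜⬜⬜⬜⬛⬛❓❓
❓❓❓❓⬜⬜🔴⬜⬛⬛❓❓
❓❓❓❓⬜⬜⬜⬜⬛⬛❓❓
❓❓❓❓⬜⬜⬜⬜⬜⬜❓❓
❓❓❓❓❓❓❓❓❓❓❓❓
❓❓❓❓❓❓❓❓❓❓❓❓
❓❓❓❓❓❓❓❓❓❓❓❓

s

❓❓❓❓❓❓❓❓❓❓❓❓
❓❓❓❓❓❓❓❓❓❓❓❓
❓❓❓❓❓❓❓❓❓❓❓❓
❓❓❓❓⬛⬛⬛⬛⬛⬛❓❓
❓❓❓❓⬜⬜⬜⬜⬛⬛❓❓
❓❓❓❓⬜⬜📦⬜⬛⬛❓❓
❓❓❓❓⬜⬜🔴⬜⬛⬛❓❓
❓❓❓❓⬜⬜⬜⬜⬜⬜❓❓
❓❓❓❓⬜⬜⬜⬜⬛❓❓❓
❓❓❓❓❓❓❓❓❓❓❓❓
❓❓❓❓❓❓❓❓❓❓❓❓
❓❓❓❓❓❓❓❓❓❓❓❓

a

❓❓❓❓❓❓❓❓❓❓❓❓
❓❓❓❓❓❓❓❓❓❓❓❓
❓❓❓❓❓❓❓❓❓❓❓❓
❓❓❓❓❓⬛⬛⬛⬛⬛⬛❓
❓❓❓❓⬛⬜⬜⬜⬜⬛⬛❓
❓❓❓❓⬛⬜⬜📦⬜⬛⬛❓
❓❓❓❓⬛⬜🔴⬜⬜⬛⬛❓
❓❓❓❓⬛⬜⬜⬜⬜⬜⬜❓
❓❓❓❓⬛⬜⬜⬜⬜⬛❓❓
❓❓❓❓❓❓❓❓❓❓❓❓
❓❓❓❓❓❓❓❓❓❓❓❓
❓❓❓❓❓❓❓❓❓❓❓❓

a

⬛❓❓❓❓❓❓❓❓❓❓❓
⬛❓❓❓❓❓❓❓❓❓❓❓
⬛❓❓❓❓❓❓❓❓❓❓❓
⬛❓❓❓❓❓⬛⬛⬛⬛⬛⬛
⬛❓❓❓⬛⬛⬜⬜⬜⬜⬛⬛
⬛❓❓❓⬛⬛⬜⬜📦⬜⬛⬛
⬛❓❓❓⬛⬛🔴⬜⬜⬜⬛⬛
⬛❓❓❓⬛⬛⬜⬜⬜⬜⬜⬜
⬛❓❓❓⬛⬛⬜⬜⬜⬜⬛❓
⬛❓❓❓❓❓❓❓❓❓❓❓
⬛❓❓❓❓❓❓❓❓❓❓❓
⬛❓❓❓❓❓❓❓❓❓❓❓

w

⬛❓❓❓❓❓❓❓❓❓❓❓
⬛❓❓❓❓❓❓❓❓❓❓❓
⬛❓❓❓❓❓❓❓❓❓❓❓
⬛❓❓❓❓❓❓❓❓❓❓❓
⬛❓❓❓⬛⬛⬛⬛⬛⬛⬛⬛
⬛❓❓❓⬛⬛⬜⬜⬜⬜⬛⬛
⬛❓❓❓⬛⬛🔴⬜📦⬜⬛⬛
⬛❓❓❓⬛⬛⬜⬜⬜⬜⬛⬛
⬛❓❓❓⬛⬛⬜⬜⬜⬜⬜⬜
⬛❓❓❓⬛⬛⬜⬜⬜⬜⬛❓
⬛❓❓❓❓❓❓❓❓❓❓❓
⬛❓❓❓❓❓❓❓❓❓❓❓

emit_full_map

⬛⬛⬛⬛⬛⬛⬛⬛
⬛⬛⬜⬜⬜⬜⬛⬛
⬛⬛🔴⬜📦⬜⬛⬛
⬛⬛⬜⬜⬜⬜⬛⬛
⬛⬛⬜⬜⬜⬜⬜⬜
⬛⬛⬜⬜⬜⬜⬛❓

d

❓❓❓❓❓❓❓❓❓❓❓❓
❓❓❓❓❓❓❓❓❓❓❓❓
❓❓❓❓❓❓❓❓❓❓❓❓
❓❓❓❓❓❓❓❓❓❓❓❓
❓❓❓⬛⬛⬛⬛⬛⬛⬛⬛❓
❓❓❓⬛⬛⬜⬜⬜⬜⬛⬛❓
❓❓❓⬛⬛⬜🔴📦⬜⬛⬛❓
❓❓❓⬛⬛⬜⬜⬜⬜⬛⬛❓
❓❓❓⬛⬛⬜⬜⬜⬜⬜⬜❓
❓❓❓⬛⬛⬜⬜⬜⬜⬛❓❓
❓❓❓❓❓❓❓❓❓❓❓❓
❓❓❓❓❓❓❓❓❓❓❓❓

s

❓❓❓❓❓❓❓❓❓❓❓❓
❓❓❓❓❓❓❓❓❓❓❓❓
❓❓❓❓❓❓❓❓❓❓❓❓
❓❓❓⬛⬛⬛⬛⬛⬛⬛⬛❓
❓❓❓⬛⬛⬜⬜⬜⬜⬛⬛❓
❓❓❓⬛⬛⬜⬜📦⬜⬛⬛❓
❓❓❓⬛⬛⬜🔴⬜⬜⬛⬛❓
❓❓❓⬛⬛⬜⬜⬜⬜⬜⬜❓
❓❓❓⬛⬛⬜⬜⬜⬜⬛❓❓
❓❓❓❓❓❓❓❓❓❓❓❓
❓❓❓❓❓❓❓❓❓❓❓❓
❓❓❓❓❓❓❓❓❓❓❓❓

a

⬛❓❓❓❓❓❓❓❓❓❓❓
⬛❓❓❓❓❓❓❓❓❓❓❓
⬛❓❓❓❓❓❓❓❓❓❓❓
⬛❓❓❓⬛⬛⬛⬛⬛⬛⬛⬛
⬛❓❓❓⬛⬛⬜⬜⬜⬜⬛⬛
⬛❓❓❓⬛⬛⬜⬜📦⬜⬛⬛
⬛❓❓❓⬛⬛🔴⬜⬜⬜⬛⬛
⬛❓❓❓⬛⬛⬜⬜⬜⬜⬜⬜
⬛❓❓❓⬛⬛⬜⬜⬜⬜⬛❓
⬛❓❓❓❓❓❓❓❓❓❓❓
⬛❓❓❓❓❓❓❓❓❓❓❓
⬛❓❓❓❓❓❓❓❓❓❓❓

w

⬛❓❓❓❓❓❓❓❓❓❓❓
⬛❓❓❓❓❓❓❓❓❓❓❓
⬛❓❓❓❓❓❓❓❓❓❓❓
⬛❓❓❓❓❓❓❓❓❓❓❓
⬛❓❓❓⬛⬛⬛⬛⬛⬛⬛⬛
⬛❓❓❓⬛⬛⬜⬜⬜⬜⬛⬛
⬛❓❓❓⬛⬛🔴⬜📦⬜⬛⬛
⬛❓❓❓⬛⬛⬜⬜⬜⬜⬛⬛
⬛❓❓❓⬛⬛⬜⬜⬜⬜⬜⬜
⬛❓❓❓⬛⬛⬜⬜⬜⬜⬛❓
⬛❓❓❓❓❓❓❓❓❓❓❓
⬛❓❓❓❓❓❓❓❓❓❓❓

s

⬛❓❓❓❓❓❓❓❓❓❓❓
⬛❓❓❓❓❓❓❓❓❓❓❓
⬛❓❓❓❓❓❓❓❓❓❓❓
⬛❓❓❓⬛⬛⬛⬛⬛⬛⬛⬛
⬛❓❓❓⬛⬛⬜⬜⬜⬜⬛⬛
⬛❓❓❓⬛⬛⬜⬜📦⬜⬛⬛
⬛❓❓❓⬛⬛🔴⬜⬜⬜⬛⬛
⬛❓❓❓⬛⬛⬜⬜⬜⬜⬜⬜
⬛❓❓❓⬛⬛⬜⬜⬜⬜⬛❓
⬛❓❓❓❓❓❓❓❓❓❓❓
⬛❓❓❓❓❓❓❓❓❓❓❓
⬛❓❓❓❓❓❓❓❓❓❓❓


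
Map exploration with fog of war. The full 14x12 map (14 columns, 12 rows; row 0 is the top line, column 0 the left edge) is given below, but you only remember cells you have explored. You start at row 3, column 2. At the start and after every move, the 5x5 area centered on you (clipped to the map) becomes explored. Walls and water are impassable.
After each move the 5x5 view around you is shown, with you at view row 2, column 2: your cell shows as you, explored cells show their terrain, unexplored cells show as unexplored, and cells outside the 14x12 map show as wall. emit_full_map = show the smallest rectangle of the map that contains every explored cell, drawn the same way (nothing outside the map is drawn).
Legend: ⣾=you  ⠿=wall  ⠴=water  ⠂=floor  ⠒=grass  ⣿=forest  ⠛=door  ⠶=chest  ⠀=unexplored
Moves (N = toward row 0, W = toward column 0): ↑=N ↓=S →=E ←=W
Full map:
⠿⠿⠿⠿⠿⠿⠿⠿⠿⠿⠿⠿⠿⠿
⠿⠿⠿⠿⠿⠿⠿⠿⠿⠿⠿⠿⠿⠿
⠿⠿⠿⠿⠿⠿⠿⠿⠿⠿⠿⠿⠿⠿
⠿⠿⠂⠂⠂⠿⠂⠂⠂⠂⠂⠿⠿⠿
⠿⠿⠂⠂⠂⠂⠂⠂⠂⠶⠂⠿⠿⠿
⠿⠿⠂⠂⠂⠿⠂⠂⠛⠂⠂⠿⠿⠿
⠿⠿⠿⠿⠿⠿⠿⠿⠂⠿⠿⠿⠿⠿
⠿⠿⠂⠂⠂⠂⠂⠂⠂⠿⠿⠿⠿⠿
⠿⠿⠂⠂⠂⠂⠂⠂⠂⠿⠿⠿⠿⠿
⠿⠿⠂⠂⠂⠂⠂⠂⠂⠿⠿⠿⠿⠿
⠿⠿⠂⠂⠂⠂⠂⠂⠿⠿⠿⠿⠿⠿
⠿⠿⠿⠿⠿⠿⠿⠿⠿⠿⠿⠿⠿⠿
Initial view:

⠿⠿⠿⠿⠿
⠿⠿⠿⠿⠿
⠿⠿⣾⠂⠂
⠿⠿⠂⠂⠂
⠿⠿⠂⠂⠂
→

⠿⠿⠿⠿⠿
⠿⠿⠿⠿⠿
⠿⠂⣾⠂⠿
⠿⠂⠂⠂⠂
⠿⠂⠂⠂⠿

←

⠿⠿⠿⠿⠿
⠿⠿⠿⠿⠿
⠿⠿⣾⠂⠂
⠿⠿⠂⠂⠂
⠿⠿⠂⠂⠂

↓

⠿⠿⠿⠿⠿
⠿⠿⠂⠂⠂
⠿⠿⣾⠂⠂
⠿⠿⠂⠂⠂
⠿⠿⠿⠿⠿

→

⠿⠿⠿⠿⠿
⠿⠂⠂⠂⠿
⠿⠂⣾⠂⠂
⠿⠂⠂⠂⠿
⠿⠿⠿⠿⠿

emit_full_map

⠿⠿⠿⠿⠿⠿
⠿⠿⠿⠿⠿⠿
⠿⠿⠂⠂⠂⠿
⠿⠿⠂⣾⠂⠂
⠿⠿⠂⠂⠂⠿
⠿⠿⠿⠿⠿⠿

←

⠿⠿⠿⠿⠿
⠿⠿⠂⠂⠂
⠿⠿⣾⠂⠂
⠿⠿⠂⠂⠂
⠿⠿⠿⠿⠿

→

⠿⠿⠿⠿⠿
⠿⠂⠂⠂⠿
⠿⠂⣾⠂⠂
⠿⠂⠂⠂⠿
⠿⠿⠿⠿⠿

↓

⠿⠂⠂⠂⠿
⠿⠂⠂⠂⠂
⠿⠂⣾⠂⠿
⠿⠿⠿⠿⠿
⠿⠂⠂⠂⠂

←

⠿⠿⠂⠂⠂
⠿⠿⠂⠂⠂
⠿⠿⣾⠂⠂
⠿⠿⠿⠿⠿
⠿⠿⠂⠂⠂

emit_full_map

⠿⠿⠿⠿⠿⠿
⠿⠿⠿⠿⠿⠿
⠿⠿⠂⠂⠂⠿
⠿⠿⠂⠂⠂⠂
⠿⠿⣾⠂⠂⠿
⠿⠿⠿⠿⠿⠿
⠿⠿⠂⠂⠂⠂


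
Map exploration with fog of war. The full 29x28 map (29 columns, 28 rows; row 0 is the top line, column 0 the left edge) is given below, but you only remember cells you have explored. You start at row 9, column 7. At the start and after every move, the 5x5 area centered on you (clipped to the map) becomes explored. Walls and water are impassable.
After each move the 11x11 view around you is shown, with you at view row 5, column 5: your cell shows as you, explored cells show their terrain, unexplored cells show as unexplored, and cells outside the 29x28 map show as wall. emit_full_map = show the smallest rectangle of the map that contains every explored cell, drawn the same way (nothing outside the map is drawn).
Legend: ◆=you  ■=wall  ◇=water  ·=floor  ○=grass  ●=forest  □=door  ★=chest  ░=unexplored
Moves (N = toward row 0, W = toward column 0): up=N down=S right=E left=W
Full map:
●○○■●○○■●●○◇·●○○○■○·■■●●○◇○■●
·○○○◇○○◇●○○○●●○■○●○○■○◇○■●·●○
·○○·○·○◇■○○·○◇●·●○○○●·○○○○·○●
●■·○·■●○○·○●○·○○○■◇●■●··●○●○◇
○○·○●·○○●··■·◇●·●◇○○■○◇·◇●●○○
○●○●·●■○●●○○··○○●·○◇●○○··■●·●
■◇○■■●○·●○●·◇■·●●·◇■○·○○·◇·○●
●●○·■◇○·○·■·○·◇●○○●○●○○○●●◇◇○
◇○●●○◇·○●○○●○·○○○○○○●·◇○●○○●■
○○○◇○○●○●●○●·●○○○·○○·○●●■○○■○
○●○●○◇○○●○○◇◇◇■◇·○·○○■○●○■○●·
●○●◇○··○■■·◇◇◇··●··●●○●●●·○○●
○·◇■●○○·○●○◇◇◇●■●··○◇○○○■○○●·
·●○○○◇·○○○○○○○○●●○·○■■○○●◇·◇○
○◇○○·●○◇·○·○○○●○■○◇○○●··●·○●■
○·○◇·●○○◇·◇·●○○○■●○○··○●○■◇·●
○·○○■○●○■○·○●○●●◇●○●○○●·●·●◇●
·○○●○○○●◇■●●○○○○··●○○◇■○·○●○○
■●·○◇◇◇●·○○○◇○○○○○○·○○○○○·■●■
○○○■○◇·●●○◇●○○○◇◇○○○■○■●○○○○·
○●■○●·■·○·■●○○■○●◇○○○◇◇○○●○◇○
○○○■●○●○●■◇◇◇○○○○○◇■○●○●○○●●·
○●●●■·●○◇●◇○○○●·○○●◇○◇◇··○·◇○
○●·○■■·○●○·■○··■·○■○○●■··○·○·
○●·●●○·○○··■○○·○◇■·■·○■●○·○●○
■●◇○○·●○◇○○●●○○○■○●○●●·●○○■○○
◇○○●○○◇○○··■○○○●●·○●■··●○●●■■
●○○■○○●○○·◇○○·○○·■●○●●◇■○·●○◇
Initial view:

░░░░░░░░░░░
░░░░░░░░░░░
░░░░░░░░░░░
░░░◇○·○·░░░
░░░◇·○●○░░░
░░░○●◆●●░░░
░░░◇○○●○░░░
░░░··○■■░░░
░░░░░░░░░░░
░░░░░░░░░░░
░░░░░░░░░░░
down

░░░░░░░░░░░
░░░░░░░░░░░
░░░◇○·○·░░░
░░░◇·○●○░░░
░░░○●○●●░░░
░░░◇○◆●○░░░
░░░··○■■░░░
░░░○○·○●░░░
░░░░░░░░░░░
░░░░░░░░░░░
░░░░░░░░░░░

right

░░░░░░░░░░░
░░░░░░░░░░░
░░◇○·○·░░░░
░░◇·○●○○░░░
░░○●○●●○░░░
░░◇○○◆○○░░░
░░··○■■·░░░
░░○○·○●○░░░
░░░░░░░░░░░
░░░░░░░░░░░
░░░░░░░░░░░

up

░░░░░░░░░░░
░░░░░░░░░░░
░░░░░░░░░░░
░░◇○·○·■░░░
░░◇·○●○○░░░
░░○●○◆●○░░░
░░◇○○●○○░░░
░░··○■■·░░░
░░○○·○●○░░░
░░░░░░░░░░░
░░░░░░░░░░░

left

░░░░░░░░░░░
░░░░░░░░░░░
░░░░░░░░░░░
░░░◇○·○·■░░
░░░◇·○●○○░░
░░░○●◆●●○░░
░░░◇○○●○○░░
░░░··○■■·░░
░░░○○·○●○░░
░░░░░░░░░░░
░░░░░░░░░░░

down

░░░░░░░░░░░
░░░░░░░░░░░
░░░◇○·○·■░░
░░░◇·○●○○░░
░░░○●○●●○░░
░░░◇○◆●○○░░
░░░··○■■·░░
░░░○○·○●○░░
░░░░░░░░░░░
░░░░░░░░░░░
░░░░░░░░░░░

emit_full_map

◇○·○·■
◇·○●○○
○●○●●○
◇○◆●○○
··○■■·
○○·○●○

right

░░░░░░░░░░░
░░░░░░░░░░░
░░◇○·○·■░░░
░░◇·○●○○░░░
░░○●○●●○░░░
░░◇○○◆○○░░░
░░··○■■·░░░
░░○○·○●○░░░
░░░░░░░░░░░
░░░░░░░░░░░
░░░░░░░░░░░

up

░░░░░░░░░░░
░░░░░░░░░░░
░░░░░░░░░░░
░░◇○·○·■░░░
░░◇·○●○○░░░
░░○●○◆●○░░░
░░◇○○●○○░░░
░░··○■■·░░░
░░○○·○●○░░░
░░░░░░░░░░░
░░░░░░░░░░░

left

░░░░░░░░░░░
░░░░░░░░░░░
░░░░░░░░░░░
░░░◇○·○·■░░
░░░◇·○●○○░░
░░░○●◆●●○░░
░░░◇○○●○○░░
░░░··○■■·░░
░░░○○·○●○░░
░░░░░░░░░░░
░░░░░░░░░░░

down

░░░░░░░░░░░
░░░░░░░░░░░
░░░◇○·○·■░░
░░░◇·○●○○░░
░░░○●○●●○░░
░░░◇○◆●○○░░
░░░··○■■·░░
░░░○○·○●○░░
░░░░░░░░░░░
░░░░░░░░░░░
░░░░░░░░░░░
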